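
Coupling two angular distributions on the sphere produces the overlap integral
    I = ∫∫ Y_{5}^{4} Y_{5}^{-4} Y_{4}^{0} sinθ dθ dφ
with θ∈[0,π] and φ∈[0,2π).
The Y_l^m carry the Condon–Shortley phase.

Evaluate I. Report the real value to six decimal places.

Checks pass: Σm=0; 14 even; l₃=4∈[0,10].
(2·5+1)(2·5+1)(2·4+1) = 1089
Δ: 6! 4! 4! / 15! → 1/3153150
sum: t=1:−1/69120 t=2:+1/1728 t=3:−1/576 t=4:+1/1728 t=5:−1/69120 = -7/11520
3j²(5 5 4; 0 0 0) = Δ·Π!·Σ² = 2/143  (sign -1)
sum: t=0:+1/25920 t=1:−1/69120 = 1/41472
3j²(5 5 4; 4 -4 0) = Δ·Π!·Σ² = 2/143  (sign +1)
combine: 4πI² = 1089·2/143·2/143 = 36/169
take √, sign -1: I = -0.13019760

-0.130198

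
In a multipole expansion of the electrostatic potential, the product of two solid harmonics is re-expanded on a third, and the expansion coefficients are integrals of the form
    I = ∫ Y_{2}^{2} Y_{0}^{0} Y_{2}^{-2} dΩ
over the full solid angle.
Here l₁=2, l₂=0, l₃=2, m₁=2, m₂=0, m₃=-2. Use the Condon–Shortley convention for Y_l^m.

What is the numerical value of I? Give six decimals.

m-sum 0 ✓  L=4 even ✓  2≤2≤2 ✓
Π(2lᵢ+1) = 5×1×5 = 25
triangle coeff Δ(2,0,2) = 1/5
Σ_t [0,0]: t=0:+1/4 = 1/4
(3j)²=1/5 [(2 0 2; 0 0 0)], sign=+1
Σ_t [0,0]: t=0:+1/24 = 1/24
(3j)²=1/5 [(2 0 2; 2 0 -2)], sign=+1
⇒ 4πI² = 1/1
I = (+1)√(1/1/(4π)) = 0.28209479

0.282095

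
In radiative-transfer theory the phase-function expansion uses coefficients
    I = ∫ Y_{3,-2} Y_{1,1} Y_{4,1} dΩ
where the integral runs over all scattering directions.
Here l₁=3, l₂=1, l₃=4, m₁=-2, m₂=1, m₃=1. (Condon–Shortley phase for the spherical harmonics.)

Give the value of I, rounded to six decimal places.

-0.106622

Checks pass: Σm=0; 8 even; l₃=4∈[2,4].
(2·3+1)(2·1+1)(2·4+1) = 189
Δ: 0! 6! 2! / 9! → 1/252
sum: t=0:+1/36 = 1/36
3j²(3 1 4; 0 0 0) = Δ·Π!·Σ² = 4/63  (sign +1)
sum: t=0:+1/240 = 1/240
3j²(3 1 4; -2 1 1) = Δ·Π!·Σ² = 1/84  (sign -1)
combine: 4πI² = 189·4/63·1/84 = 1/7
take √, sign -1: I = -0.10662181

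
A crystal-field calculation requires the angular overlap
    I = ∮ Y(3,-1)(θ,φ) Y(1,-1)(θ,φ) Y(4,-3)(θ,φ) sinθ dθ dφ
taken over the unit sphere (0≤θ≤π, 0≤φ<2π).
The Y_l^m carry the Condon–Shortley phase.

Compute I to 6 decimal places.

m-sum = -1 − 1 − 3 = -5 ≠ 0 ⇒ I = 0

0.000000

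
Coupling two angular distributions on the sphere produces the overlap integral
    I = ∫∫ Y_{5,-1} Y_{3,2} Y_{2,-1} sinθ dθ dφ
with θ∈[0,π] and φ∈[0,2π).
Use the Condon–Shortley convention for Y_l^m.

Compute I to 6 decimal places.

-0.117387

Rules hold: Σm=0, L=10 even, 2≤2≤8.
N = 11·7·5 = 385
Δ = 6!·4!·0!/11! = 1/2310
Racah Σ t=3..3: t=3:−1/144 = -1/144
⇒ 3j(5 3 2; 0 0 0)² = 10/231, sgn -1
Racah Σ t=5..5: t=5:−1/720 = -1/720
⇒ 3j(5 3 2; -1 2 -1)² = 4/385, sgn +1
4πI² = N·(3j₀)²·(3jₘ)² = 40/231
I = -1·√(0.17316/4π) = -0.11738675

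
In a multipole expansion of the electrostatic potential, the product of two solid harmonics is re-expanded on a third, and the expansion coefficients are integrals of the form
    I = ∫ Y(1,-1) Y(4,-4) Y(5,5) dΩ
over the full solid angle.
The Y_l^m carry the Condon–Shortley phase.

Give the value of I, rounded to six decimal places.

-0.329416

Checks pass: Σm=0; 10 even; l₃=5∈[3,5].
(2·1+1)(2·4+1)(2·5+1) = 297
Δ: 0! 2! 8! / 11! → 1/495
sum: t=0:+1/576 = 1/576
3j²(1 4 5; 0 0 0) = Δ·Π!·Σ² = 5/99  (sign -1)
sum: t=0:+1/80640 = 1/80640
3j²(1 4 5; -1 -4 5) = Δ·Π!·Σ² = 1/11  (sign +1)
combine: 4πI² = 297·5/99·1/11 = 15/11
take √, sign -1: I = -0.32941575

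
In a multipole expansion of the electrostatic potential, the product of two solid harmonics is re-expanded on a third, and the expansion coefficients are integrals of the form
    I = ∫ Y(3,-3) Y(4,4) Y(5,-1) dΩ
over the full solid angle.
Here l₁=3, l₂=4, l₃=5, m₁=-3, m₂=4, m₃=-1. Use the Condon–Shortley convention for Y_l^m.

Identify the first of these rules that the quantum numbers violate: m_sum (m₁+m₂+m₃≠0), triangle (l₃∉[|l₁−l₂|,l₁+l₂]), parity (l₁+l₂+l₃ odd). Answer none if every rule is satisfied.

azimuthal sum: -3 + 4 − 1 = 0  ✓
1 ≤ 5 ≤ 7 (triangle on l)  ✓
L = 3 + 4 + 5 = 12 (even)  ✓

none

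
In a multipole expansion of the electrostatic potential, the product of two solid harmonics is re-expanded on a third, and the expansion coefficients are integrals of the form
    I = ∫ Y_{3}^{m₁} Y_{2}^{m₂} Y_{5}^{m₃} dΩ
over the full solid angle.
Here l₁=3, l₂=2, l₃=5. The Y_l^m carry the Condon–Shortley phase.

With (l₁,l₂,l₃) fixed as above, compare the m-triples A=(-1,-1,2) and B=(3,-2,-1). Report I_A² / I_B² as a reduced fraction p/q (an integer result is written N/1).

105/1

l's match ⇒ only the (l;m) 3-j factors differ between A and B.
A: triangle coeff Δ(3,2,5) = 1/2310; Σ_t [0,0]: t=0:+1/288 = 1/288; (3j)²=1/22 [(3 2 5; -1 -1 2)], sign=-1
B: triangle coeff Δ(3,2,5) = 1/2310; Σ_t [0,0]: t=0:+1/17280 = 1/17280; (3j)²=1/2310 [(3 2 5; 3 -2 -1)], sign=+1
I_A²/I_B² = (1/22)/(1/2310) = 105/1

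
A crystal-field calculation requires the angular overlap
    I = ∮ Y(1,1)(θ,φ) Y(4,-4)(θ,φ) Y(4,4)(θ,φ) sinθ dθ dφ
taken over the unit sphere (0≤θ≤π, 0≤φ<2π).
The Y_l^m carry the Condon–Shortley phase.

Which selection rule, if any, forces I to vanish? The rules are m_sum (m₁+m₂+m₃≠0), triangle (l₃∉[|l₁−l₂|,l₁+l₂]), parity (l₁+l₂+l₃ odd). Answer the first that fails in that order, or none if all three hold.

m_sum

azimuthal sum: 1 − 4 + 4 = 1  ✗
3 ≤ 4 ≤ 5 (triangle on l)
L = 1 + 4 + 4 = 9 (odd)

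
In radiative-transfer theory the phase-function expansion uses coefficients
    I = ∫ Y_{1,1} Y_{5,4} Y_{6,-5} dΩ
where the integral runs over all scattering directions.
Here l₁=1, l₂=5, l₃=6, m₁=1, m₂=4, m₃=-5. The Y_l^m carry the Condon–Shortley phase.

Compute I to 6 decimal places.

Checks pass: Σm=0; 12 even; l₃=6∈[4,6].
(2·1+1)(2·5+1)(2·6+1) = 429
Δ: 0! 2! 10! / 13! → 1/858
sum: t=0:+1/14400 = 1/14400
3j²(1 5 6; 0 0 0) = Δ·Π!·Σ² = 6/143  (sign +1)
sum: t=0:+1/725760 = 1/725760
3j²(1 5 6; 1 4 -5) = Δ·Π!·Σ² = 5/78  (sign -1)
combine: 4πI² = 429·6/143·5/78 = 15/13
take √, sign -1: I = -0.30301841

-0.303018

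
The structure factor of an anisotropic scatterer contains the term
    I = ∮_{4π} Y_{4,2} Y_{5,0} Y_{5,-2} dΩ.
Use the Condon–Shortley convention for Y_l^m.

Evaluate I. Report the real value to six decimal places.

Checks pass: Σm=0; 14 even; l₃=5∈[1,9].
(2·4+1)(2·5+1)(2·5+1) = 1089
Δ: 4! 4! 6! / 15! → 1/3153150
sum: t=0:+1/69120 t=1:−1/1728 t=2:+1/576 t=3:−1/1728 t=4:+1/69120 = 7/11520
3j²(4 5 5; 0 0 0) = Δ·Π!·Σ² = 2/143  (sign -1)
sum: t=0:+1/11520 t=1:−1/1728 t=2:+1/3456 = -7/34560
3j²(4 5 5; 2 0 -2) = Δ·Π!·Σ² = 7/858  (sign +1)
combine: 4πI² = 1089·2/143·7/858 = 21/169
take √, sign -1: I = -0.09944006

-0.099440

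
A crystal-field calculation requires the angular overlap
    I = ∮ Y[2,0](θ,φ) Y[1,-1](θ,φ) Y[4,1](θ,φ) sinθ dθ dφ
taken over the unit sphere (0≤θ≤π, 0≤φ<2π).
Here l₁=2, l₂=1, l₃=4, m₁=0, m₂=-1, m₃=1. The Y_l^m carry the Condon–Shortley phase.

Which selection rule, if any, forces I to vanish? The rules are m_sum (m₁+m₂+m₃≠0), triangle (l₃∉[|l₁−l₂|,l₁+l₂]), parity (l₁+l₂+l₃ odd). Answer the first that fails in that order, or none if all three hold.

triangle

m₁+m₂+m₃ = 0 − 1 + 1 = 0  ✓
triangle: |2−1|=1 ≤ l₃=4 ≤ 2+1=3  ✗
parity: l₁+l₂+l₃ = 7 is odd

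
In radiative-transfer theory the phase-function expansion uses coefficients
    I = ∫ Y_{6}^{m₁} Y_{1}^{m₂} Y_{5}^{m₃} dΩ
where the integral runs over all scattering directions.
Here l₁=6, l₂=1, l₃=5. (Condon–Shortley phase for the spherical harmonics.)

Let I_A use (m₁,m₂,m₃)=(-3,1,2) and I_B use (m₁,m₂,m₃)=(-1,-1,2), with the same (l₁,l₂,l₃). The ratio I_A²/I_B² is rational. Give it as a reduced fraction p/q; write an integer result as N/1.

18/5

Same 6,1,5: normalisation and zero-m 3j drop out of the ratio.
A: Δ: 2! 10! 0! / 13! → 1/858; sum: t=2:+1/60480 = 1/60480; 3j²(6 1 5; -3 1 2) = Δ·Π!·Σ² = 6/143  (sign -1)
B: Δ: 2! 10! 0! / 13! → 1/858; sum: t=0:+1/60480 = 1/60480; 3j²(6 1 5; -1 -1 2) = Δ·Π!·Σ² = 5/429  (sign -1)
I_A²/I_B² = (6/143)/(5/429) = 18/5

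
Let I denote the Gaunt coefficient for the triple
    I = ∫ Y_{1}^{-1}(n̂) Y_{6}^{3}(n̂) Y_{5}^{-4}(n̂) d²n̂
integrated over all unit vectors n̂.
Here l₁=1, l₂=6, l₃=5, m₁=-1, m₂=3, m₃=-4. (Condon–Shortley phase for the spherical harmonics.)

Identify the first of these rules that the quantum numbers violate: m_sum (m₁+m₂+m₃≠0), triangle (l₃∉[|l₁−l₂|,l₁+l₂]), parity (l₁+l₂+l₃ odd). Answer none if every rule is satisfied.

Σmᵢ = -2  ✗
l₃∈[|l₁−l₂|,l₁+l₂]=[5,7], have l₃=5
Σlᵢ = 12 ⇒ even

m_sum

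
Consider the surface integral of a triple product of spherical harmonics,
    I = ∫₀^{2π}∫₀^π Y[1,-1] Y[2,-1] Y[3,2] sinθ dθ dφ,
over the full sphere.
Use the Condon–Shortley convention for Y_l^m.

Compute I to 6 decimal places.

m-sum 0 ✓  L=6 even ✓  1≤3≤3 ✓
Π(2lᵢ+1) = 3×5×7 = 105
triangle coeff Δ(1,2,3) = 1/105
Σ_t [0,0]: t=0:+1/4 = 1/4
(3j)²=3/35 [(1 2 3; 0 0 0)], sign=-1
Σ_t [0,0]: t=0:+1/12 = 1/12
(3j)²=2/21 [(1 2 3; -1 -1 2)], sign=-1
⇒ 4πI² = 6/7
I = (+1)√(6/7/(4π)) = 0.26116903

0.261169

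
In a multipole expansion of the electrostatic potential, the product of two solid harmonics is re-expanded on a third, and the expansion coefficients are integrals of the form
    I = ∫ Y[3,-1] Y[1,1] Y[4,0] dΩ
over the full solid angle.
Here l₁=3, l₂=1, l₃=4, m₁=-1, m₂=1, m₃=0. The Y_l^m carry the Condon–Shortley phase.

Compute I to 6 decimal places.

0.150786

Rules hold: Σm=0, L=8 even, 2≤4≤4.
N = 7·3·9 = 189
Δ = 0!·6!·2!/9! = 1/252
Racah Σ t=0..0: t=0:+1/36 = 1/36
⇒ 3j(3 1 4; 0 0 0)² = 4/63, sgn +1
Racah Σ t=0..0: t=0:+1/96 = 1/96
⇒ 3j(3 1 4; -1 1 0)² = 1/42, sgn +1
4πI² = N·(3j₀)²·(3jₘ)² = 2/7
I = +1·√(0.285714/4π) = 0.15078601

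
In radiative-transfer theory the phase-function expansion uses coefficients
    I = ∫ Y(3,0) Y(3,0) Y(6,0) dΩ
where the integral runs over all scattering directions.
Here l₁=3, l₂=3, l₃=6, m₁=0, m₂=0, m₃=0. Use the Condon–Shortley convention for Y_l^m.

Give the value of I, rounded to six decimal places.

0.237088

Checks pass: Σm=0; 12 even; l₃=6∈[0,6].
(2·3+1)(2·3+1)(2·6+1) = 637
Δ: 0! 6! 6! / 13! → 1/12012
sum: t=0:+1/1296 = 1/1296
3j²(3 3 6; 0 0 0) = Δ·Π!·Σ² = 100/3003  (sign +1)
(m-triple is (0,0,0) — same symbol as above.)
combine: 4πI² = 637·100/3003·100/3003 = 10000/14157
take √, sign +1: I = 0.23708793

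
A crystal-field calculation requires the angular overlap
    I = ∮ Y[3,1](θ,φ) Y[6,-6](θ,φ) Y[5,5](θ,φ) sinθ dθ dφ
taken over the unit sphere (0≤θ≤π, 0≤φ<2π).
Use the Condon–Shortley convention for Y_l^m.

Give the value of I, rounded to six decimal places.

Checks pass: Σm=0; 14 even; l₃=5∈[3,9].
(2·3+1)(2·6+1)(2·5+1) = 1001
Δ: 4! 2! 8! / 15! → 1/675675
sum: t=1:−1/8640 t=2:+1/2304 t=3:−1/8640 = 7/34560
3j²(3 6 5; 0 0 0) = Δ·Π!·Σ² = 7/429  (sign -1)
sum: t=0:+1/1935360 = 1/1935360
3j²(3 6 5; 1 -6 5) = Δ·Π!·Σ² = 3/91  (sign +1)
combine: 4πI² = 1001·7/429·3/91 = 7/13
take √, sign -1: I = -0.20700098

-0.207001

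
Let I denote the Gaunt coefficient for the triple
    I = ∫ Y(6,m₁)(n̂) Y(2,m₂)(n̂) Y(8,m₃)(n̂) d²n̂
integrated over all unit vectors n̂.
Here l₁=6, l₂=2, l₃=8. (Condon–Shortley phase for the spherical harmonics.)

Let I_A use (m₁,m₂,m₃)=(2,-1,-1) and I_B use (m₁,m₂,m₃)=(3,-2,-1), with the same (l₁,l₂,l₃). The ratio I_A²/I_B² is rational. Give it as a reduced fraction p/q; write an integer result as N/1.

Same 6,2,8: normalisation and zero-m 3j drop out of the ratio.
A: Δ: 0! 12! 4! / 17! → 1/30940; sum: t=0:+1/5806080 = 1/5806080; 3j²(6 2 8; 2 -1 -1) = Δ·Π!·Σ² = 9/884  (sign -1)
B: Δ: 0! 12! 4! / 17! → 1/30940; sum: t=0:+1/52254720 = 1/52254720; 3j²(6 2 8; 3 -2 -1) = Δ·Π!·Σ² = 1/884  (sign -1)
I_A²/I_B² = (9/884)/(1/884) = 9/1

9/1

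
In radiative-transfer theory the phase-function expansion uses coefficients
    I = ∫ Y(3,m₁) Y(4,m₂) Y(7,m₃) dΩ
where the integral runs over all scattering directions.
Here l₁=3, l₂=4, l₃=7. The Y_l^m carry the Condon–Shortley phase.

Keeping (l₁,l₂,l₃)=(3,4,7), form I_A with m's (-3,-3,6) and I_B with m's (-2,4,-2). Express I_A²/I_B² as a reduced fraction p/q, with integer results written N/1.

572/3

Shared (l₁,l₂,l₃)=(3,4,7): N and (l;000)² cancel in I_A²/I_B².
A: Δ = 0!·6!·8!/15! = 1/45045; Racah Σ t=0..0: t=0:+1/3628800 = 1/3628800; ⇒ 3j(3 4 7; -3 -3 6)² = 4/105, sgn -1
B: Δ = 0!·6!·8!/15! = 1/45045; Racah Σ t=0..0: t=0:+1/4838400 = 1/4838400; ⇒ 3j(3 4 7; -2 4 -2)² = 1/5005, sgn -1
I_A²/I_B² = (4/105)/(1/5005) = 572/3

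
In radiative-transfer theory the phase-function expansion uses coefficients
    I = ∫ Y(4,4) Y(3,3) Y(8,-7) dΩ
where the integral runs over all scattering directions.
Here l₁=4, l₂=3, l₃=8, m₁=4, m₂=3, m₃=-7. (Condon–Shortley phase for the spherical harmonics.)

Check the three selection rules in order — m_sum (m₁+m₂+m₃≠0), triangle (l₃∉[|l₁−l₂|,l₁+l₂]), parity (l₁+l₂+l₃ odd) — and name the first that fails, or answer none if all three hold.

azimuthal sum: 4 + 3 − 7 = 0  ✓
1 ≤ 8 ≤ 7 (triangle on l)  ✗
L = 4 + 3 + 8 = 15 (odd)

triangle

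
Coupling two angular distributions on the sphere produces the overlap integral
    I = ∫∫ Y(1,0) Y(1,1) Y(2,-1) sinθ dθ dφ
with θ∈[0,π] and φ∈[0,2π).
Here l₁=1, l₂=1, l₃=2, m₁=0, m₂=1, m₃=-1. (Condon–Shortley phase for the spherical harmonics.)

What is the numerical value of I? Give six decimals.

-0.218510

m-sum 0 ✓  L=4 even ✓  0≤2≤2 ✓
Π(2lᵢ+1) = 3×3×5 = 45
triangle coeff Δ(1,1,2) = 1/30
Σ_t [0,0]: t=0:+1/1 = 1/1
(3j)²=2/15 [(1 1 2; 0 0 0)], sign=+1
Σ_t [0,0]: t=0:+1/2 = 1/2
(3j)²=1/10 [(1 1 2; 0 1 -1)], sign=-1
⇒ 4πI² = 3/5
I = (-1)√(3/5/(4π)) = -0.21850969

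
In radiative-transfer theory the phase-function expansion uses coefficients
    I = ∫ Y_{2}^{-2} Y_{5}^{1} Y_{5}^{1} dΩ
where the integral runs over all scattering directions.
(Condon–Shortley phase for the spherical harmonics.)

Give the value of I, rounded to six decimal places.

0.198089

Rules hold: Σm=0, L=12 even, 3≤5≤7.
N = 5·11·11 = 605
Δ = 2!·2!·8!/13! = 1/38610
Racah Σ t=0..2: t=0:+1/2880 t=1:−1/576 t=2:+1/2880 = -1/960
⇒ 3j(2 5 5; 0 0 0)² = 10/429, sgn +1
Racah Σ t=2..2: t=2:+1/2304 = 1/2304
⇒ 3j(2 5 5; -2 1 1)² = 5/143, sgn +1
4πI² = N·(3j₀)²·(3jₘ)² = 250/507
I = +1·√(0.493097/4π) = 0.19808933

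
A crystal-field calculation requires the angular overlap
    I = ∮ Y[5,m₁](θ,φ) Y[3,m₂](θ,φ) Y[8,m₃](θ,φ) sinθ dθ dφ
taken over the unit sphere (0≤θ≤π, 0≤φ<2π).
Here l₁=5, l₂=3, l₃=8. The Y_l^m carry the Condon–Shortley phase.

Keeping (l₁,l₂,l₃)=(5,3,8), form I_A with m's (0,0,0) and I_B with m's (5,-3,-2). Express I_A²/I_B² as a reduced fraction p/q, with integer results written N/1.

3136/1

l's match ⇒ only the (l;m) 3-j factors differ between A and B.
A: triangle coeff Δ(5,3,8) = 1/136136; Σ_t [0,0]: t=0:+1/518400 = 1/518400; (3j)²=56/2431 [(5 3 8; 0 0 0)], sign=+1
B: triangle coeff Δ(5,3,8) = 1/136136; Σ_t [0,0]: t=0:+1/2612736000 = 1/2612736000; (3j)²=1/136136 [(5 3 8; 5 -3 -2)], sign=+1
I_A²/I_B² = (56/2431)/(1/136136) = 3136/1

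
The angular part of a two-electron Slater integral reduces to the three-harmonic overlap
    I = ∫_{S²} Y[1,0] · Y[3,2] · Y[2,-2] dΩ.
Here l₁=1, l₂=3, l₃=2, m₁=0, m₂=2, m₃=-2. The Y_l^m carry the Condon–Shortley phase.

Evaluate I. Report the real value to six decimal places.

Rules hold: Σm=0, L=6 even, 2≤2≤4.
N = 3·7·5 = 105
Δ = 2!·0!·4!/7! = 1/105
Racah Σ t=1..1: t=1:−1/4 = -1/4
⇒ 3j(1 3 2; 0 0 0)² = 3/35, sgn -1
Racah Σ t=1..1: t=1:−1/24 = -1/24
⇒ 3j(1 3 2; 0 2 -2)² = 1/21, sgn -1
4πI² = N·(3j₀)²·(3jₘ)² = 3/7
I = +1·√(0.428571/4π) = 0.18467439

0.184674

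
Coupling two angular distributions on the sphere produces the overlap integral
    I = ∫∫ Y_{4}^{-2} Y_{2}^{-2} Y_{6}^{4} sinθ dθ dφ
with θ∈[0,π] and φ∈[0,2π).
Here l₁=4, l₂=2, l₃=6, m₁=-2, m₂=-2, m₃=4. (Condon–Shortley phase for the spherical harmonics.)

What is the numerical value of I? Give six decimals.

Rules hold: Σm=0, L=12 even, 2≤6≤6.
N = 9·5·13 = 585
Δ = 0!·8!·4!/13! = 1/6435
Racah Σ t=0..0: t=0:+1/2304 = 1/2304
⇒ 3j(4 2 6; 0 0 0)² = 5/143, sgn +1
Racah Σ t=0..0: t=0:+1/34560 = 1/34560
⇒ 3j(4 2 6; -2 -2 4)² = 14/429, sgn +1
4πI² = N·(3j₀)²·(3jₘ)² = 1050/1573
I = +1·√(0.667514/4π) = 0.23047581

0.230476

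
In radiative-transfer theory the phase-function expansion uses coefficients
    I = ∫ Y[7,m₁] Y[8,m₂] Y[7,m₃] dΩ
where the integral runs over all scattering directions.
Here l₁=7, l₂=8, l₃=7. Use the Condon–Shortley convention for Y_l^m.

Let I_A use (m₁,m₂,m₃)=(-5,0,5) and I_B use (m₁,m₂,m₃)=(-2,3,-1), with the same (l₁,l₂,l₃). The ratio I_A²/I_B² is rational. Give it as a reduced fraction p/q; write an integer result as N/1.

6889/1540

l's match ⇒ only the (l;m) 3-j factors differ between A and B.
A: triangle coeff Δ(7,8,7) = 1/22086194130; Σ_t [6,8]: t=6:+1/1492992000 t=7:−1/3048192000 t=8:+1/78033715200 = 83/234101145600; (3j)²=34445/4056234 [(7 8 7; -5 0 5)], sign=+1
B: triangle coeff Δ(7,8,7) = 1/22086194130; Σ_t [3,8]: t=3:−1/20901888000 t=4:+1/348364800 t=5:−1/49766400 t=6:+1/37324800 t=7:−1/139345920 t=8:+1/3483648000 = 11/4180377600; (3j)²=550/289731 [(7 8 7; -2 3 -1)], sign=+1
I_A²/I_B² = (34445/4056234)/(550/289731) = 6889/1540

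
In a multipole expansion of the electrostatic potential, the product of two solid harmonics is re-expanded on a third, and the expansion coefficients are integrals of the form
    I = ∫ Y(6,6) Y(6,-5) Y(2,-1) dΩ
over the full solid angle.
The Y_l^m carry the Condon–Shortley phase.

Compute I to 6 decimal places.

Rules hold: Σm=0, L=14 even, 0≤2≤12.
N = 13·13·5 = 845
Δ = 10!·2!·2!/15! = 1/90090
Racah Σ t=4..6: t=4:+1/69120 t=5:−1/14400 t=6:+1/69120 = -7/172800
⇒ 3j(6 6 2; 0 0 0)² = 14/715, sgn -1
Racah Σ t=0..0: t=0:+1/7257600 = 1/7257600
⇒ 3j(6 6 2; 6 -5 -1)² = 11/455, sgn -1
4πI² = N·(3j₀)²·(3jₘ)² = 2/5
I = +1·√(0.4/4π) = 0.17841241

0.178412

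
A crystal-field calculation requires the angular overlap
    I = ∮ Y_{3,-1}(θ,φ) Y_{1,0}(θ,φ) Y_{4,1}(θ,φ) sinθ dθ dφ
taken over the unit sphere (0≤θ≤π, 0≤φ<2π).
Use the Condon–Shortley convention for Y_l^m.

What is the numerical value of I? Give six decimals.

Checks pass: Σm=0; 8 even; l₃=4∈[2,4].
(2·3+1)(2·1+1)(2·4+1) = 189
Δ: 0! 6! 2! / 9! → 1/252
sum: t=0:+1/36 = 1/36
3j²(3 1 4; 0 0 0) = Δ·Π!·Σ² = 4/63  (sign +1)
sum: t=0:+1/48 = 1/48
3j²(3 1 4; -1 0 1) = Δ·Π!·Σ² = 5/84  (sign -1)
combine: 4πI² = 189·4/63·5/84 = 5/7
take √, sign -1: I = -0.23841361

-0.238414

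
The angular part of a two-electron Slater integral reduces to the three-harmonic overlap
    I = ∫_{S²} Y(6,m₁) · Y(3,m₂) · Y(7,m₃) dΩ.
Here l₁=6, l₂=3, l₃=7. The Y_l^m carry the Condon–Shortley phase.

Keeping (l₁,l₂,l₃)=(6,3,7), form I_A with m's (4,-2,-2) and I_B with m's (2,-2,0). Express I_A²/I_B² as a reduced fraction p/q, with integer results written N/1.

Same 6,3,7: normalisation and zero-m 3j drop out of the ratio.
A: Δ: 2! 10! 4! / 17! → 1/2042040; sum: t=0:+1/967680 t=1:−1/8709120 = 1/1088640; 3j²(6 3 7; 4 -2 -2) = Δ·Π!·Σ² = 800/51051  (sign -1)
B: Δ: 2! 10! 4! / 17! → 1/2042040; sum: t=0:+1/207360 t=1:−1/725760 = 1/290304; 3j²(6 3 7; 2 -2 0) = Δ·Π!·Σ² = 125/7293  (sign -1)
I_A²/I_B² = (800/51051)/(125/7293) = 32/35

32/35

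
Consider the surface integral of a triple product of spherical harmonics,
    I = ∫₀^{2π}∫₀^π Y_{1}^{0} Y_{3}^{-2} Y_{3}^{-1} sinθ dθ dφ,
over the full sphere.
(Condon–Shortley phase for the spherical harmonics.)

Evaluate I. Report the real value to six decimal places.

0 − 2 − 1 = -3 ≠ 0: azimuthal integral kills it; I = 0

0.000000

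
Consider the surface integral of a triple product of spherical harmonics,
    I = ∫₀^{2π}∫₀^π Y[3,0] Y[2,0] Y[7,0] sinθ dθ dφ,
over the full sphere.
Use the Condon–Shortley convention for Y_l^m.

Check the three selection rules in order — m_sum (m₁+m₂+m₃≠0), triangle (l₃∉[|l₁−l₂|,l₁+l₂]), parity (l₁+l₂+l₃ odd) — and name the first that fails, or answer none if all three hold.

Σmᵢ = 0  ✓
l₃∈[|l₁−l₂|,l₁+l₂]=[1,5], have l₃=7  ✗
Σlᵢ = 12 ⇒ even

triangle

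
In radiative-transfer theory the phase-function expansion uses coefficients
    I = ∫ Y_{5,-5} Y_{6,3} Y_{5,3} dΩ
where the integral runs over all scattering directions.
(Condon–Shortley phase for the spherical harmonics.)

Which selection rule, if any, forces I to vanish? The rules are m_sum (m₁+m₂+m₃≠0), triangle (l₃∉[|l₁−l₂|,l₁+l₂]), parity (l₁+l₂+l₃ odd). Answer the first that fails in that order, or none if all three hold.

m_sum

azimuthal sum: -5 + 3 + 3 = 1  ✗
1 ≤ 5 ≤ 11 (triangle on l)
L = 5 + 6 + 5 = 16 (even)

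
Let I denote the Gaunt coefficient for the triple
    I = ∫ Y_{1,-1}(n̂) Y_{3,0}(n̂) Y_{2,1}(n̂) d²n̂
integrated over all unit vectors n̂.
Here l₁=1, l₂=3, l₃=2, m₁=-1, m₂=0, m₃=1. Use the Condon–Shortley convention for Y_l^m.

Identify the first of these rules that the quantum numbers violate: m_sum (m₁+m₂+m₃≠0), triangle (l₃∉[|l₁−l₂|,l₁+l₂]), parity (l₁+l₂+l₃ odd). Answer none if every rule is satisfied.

Σmᵢ = 0  ✓
l₃∈[|l₁−l₂|,l₁+l₂]=[2,4], have l₃=2  ✓
Σlᵢ = 6 ⇒ even  ✓

none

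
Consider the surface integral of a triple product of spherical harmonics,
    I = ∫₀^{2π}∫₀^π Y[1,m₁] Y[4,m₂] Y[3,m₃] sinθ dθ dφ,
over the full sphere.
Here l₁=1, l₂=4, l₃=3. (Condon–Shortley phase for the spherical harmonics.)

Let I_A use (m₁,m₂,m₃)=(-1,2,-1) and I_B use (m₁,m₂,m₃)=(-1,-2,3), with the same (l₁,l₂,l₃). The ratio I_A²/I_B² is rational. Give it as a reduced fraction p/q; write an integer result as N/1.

l's match ⇒ only the (l;m) 3-j factors differ between A and B.
A: triangle coeff Δ(1,4,3) = 1/252; Σ_t [2,2]: t=2:+1/96 = 1/96; (3j)²=5/84 [(1 4 3; -1 2 -1)], sign=+1
B: triangle coeff Δ(1,4,3) = 1/252; Σ_t [2,2]: t=2:+1/1440 = 1/1440; (3j)²=1/252 [(1 4 3; -1 -2 3)], sign=+1
I_A²/I_B² = (5/84)/(1/252) = 15/1

15/1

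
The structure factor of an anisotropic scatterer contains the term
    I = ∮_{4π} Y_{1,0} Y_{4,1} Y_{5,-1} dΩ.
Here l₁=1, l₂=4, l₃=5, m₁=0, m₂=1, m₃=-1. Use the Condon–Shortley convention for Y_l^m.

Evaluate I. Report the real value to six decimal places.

Rules hold: Σm=0, L=10 even, 3≤5≤5.
N = 3·9·11 = 297
Δ = 0!·2!·8!/11! = 1/495
Racah Σ t=0..0: t=0:+1/576 = 1/576
⇒ 3j(1 4 5; 0 0 0)² = 5/99, sgn -1
Racah Σ t=0..0: t=0:+1/720 = 1/720
⇒ 3j(1 4 5; 0 1 -1)² = 8/165, sgn +1
4πI² = N·(3j₀)²·(3jₘ)² = 8/11
I = -1·√(0.727273/4π) = -0.24057125

-0.240571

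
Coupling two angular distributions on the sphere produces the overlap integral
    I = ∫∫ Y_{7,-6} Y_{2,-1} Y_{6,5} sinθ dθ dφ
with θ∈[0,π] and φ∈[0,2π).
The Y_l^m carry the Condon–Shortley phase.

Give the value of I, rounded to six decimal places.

-6 − 1 + 5 = -2 ≠ 0: azimuthal integral kills it; I = 0

0.000000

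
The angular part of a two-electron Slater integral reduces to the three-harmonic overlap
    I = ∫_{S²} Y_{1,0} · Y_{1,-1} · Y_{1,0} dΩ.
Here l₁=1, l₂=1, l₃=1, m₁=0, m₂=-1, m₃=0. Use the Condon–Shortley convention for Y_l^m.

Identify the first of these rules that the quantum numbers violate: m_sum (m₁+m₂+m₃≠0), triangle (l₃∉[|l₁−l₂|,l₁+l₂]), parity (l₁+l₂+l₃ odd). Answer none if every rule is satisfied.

m₁+m₂+m₃ = 0 − 1 + 0 = -1  ✗
triangle: |1−1|=0 ≤ l₃=1 ≤ 1+1=2
parity: l₁+l₂+l₃ = 3 is odd

m_sum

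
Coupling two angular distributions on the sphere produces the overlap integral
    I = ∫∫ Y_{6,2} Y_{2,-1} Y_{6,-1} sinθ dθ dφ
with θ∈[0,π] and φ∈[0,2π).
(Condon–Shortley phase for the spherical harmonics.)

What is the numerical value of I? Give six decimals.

0.088837

Checks pass: Σm=0; 14 even; l₃=6∈[4,8].
(2·6+1)(2·2+1)(2·6+1) = 845
Δ: 2! 10! 2! / 15! → 1/90090
sum: t=0:+1/69120 t=1:−1/14400 t=2:+1/69120 = -7/172800
3j²(6 2 6; 0 0 0) = Δ·Π!·Σ² = 14/715  (sign -1)
sum: t=0:+1/34560 t=1:−1/60480 = 1/80640
3j²(6 2 6; 2 -1 -1) = Δ·Π!·Σ² = 6/1001  (sign -1)
combine: 4πI² = 845·14/715·6/1001 = 12/121
take √, sign +1: I = 0.08883682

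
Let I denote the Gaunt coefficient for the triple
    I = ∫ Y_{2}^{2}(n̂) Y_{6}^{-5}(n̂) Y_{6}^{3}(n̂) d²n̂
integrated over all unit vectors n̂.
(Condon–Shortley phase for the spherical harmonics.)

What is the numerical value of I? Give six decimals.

m-sum 0 ✓  L=14 even ✓  4≤6≤8 ✓
Π(2lᵢ+1) = 5×13×13 = 845
triangle coeff Δ(2,6,6) = 1/90090
Σ_t [0,2]: t=0:+1/69120 t=1:−1/14400 t=2:+1/69120 = -7/172800
(3j)²=14/715 [(2 6 6; 0 0 0)], sign=-1
Σ_t [0,0]: t=0:+1/1451520 = 1/1451520
(3j)²=1/91 [(2 6 6; 2 -5 3)], sign=-1
⇒ 4πI² = 2/11
I = (+1)√(2/11/(4π)) = 0.12028562

0.120286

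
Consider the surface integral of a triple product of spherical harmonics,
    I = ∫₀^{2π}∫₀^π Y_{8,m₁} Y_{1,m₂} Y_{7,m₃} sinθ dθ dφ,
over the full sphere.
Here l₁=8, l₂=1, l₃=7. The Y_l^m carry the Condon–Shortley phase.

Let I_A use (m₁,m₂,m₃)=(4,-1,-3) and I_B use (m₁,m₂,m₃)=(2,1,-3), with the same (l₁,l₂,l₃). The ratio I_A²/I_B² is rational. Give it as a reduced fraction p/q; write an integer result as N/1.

l's match ⇒ only the (l;m) 3-j factors differ between A and B.
A: triangle coeff Δ(8,1,7) = 1/2040; Σ_t [0,0]: t=0:+1/174182400 = 1/174182400; (3j)²=11/340 [(8 1 7; 4 -1 -3)], sign=+1
B: triangle coeff Δ(8,1,7) = 1/2040; Σ_t [2,2]: t=2:+1/174182400 = 1/174182400; (3j)²=1/136 [(8 1 7; 2 1 -3)], sign=+1
I_A²/I_B² = (11/340)/(1/136) = 22/5

22/5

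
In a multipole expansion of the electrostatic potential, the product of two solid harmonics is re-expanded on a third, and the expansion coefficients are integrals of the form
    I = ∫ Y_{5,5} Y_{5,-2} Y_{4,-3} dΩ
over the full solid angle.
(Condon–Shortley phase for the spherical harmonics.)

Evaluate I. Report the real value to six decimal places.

Checks pass: Σm=0; 14 even; l₃=4∈[0,10].
(2·5+1)(2·5+1)(2·4+1) = 1089
Δ: 6! 4! 4! / 15! → 1/3153150
sum: t=1:−1/69120 t=2:+1/1728 t=3:−1/576 t=4:+1/1728 t=5:−1/69120 = -7/11520
3j²(5 5 4; 0 0 0) = Δ·Π!·Σ² = 2/143  (sign -1)
sum: t=0:+1/103680 = 1/103680
3j²(5 5 4; 5 -2 -3) = Δ·Π!·Σ² = 7/429  (sign -1)
combine: 4πI² = 1089·2/143·7/429 = 42/169
take √, sign +1: I = 0.14062948

0.140629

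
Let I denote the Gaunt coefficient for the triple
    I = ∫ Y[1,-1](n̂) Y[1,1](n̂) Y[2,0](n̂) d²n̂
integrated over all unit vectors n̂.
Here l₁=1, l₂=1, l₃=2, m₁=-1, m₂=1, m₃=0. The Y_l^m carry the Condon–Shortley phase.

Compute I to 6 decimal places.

0.126157

Rules hold: Σm=0, L=4 even, 0≤2≤2.
N = 3·3·5 = 45
Δ = 0!·2!·2!/5! = 1/30
Racah Σ t=0..0: t=0:+1/1 = 1/1
⇒ 3j(1 1 2; 0 0 0)² = 2/15, sgn +1
Racah Σ t=0..0: t=0:+1/4 = 1/4
⇒ 3j(1 1 2; -1 1 0)² = 1/30, sgn +1
4πI² = N·(3j₀)²·(3jₘ)² = 1/5
I = +1·√(0.2/4π) = 0.12615663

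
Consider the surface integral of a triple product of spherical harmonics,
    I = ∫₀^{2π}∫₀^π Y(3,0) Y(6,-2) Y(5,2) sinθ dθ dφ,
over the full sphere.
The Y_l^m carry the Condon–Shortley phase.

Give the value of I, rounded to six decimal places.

m-sum 0 ✓  L=14 even ✓  3≤5≤9 ✓
Π(2lᵢ+1) = 7×13×11 = 1001
triangle coeff Δ(3,6,5) = 1/675675
Σ_t [1,3]: t=1:−1/8640 t=2:+1/2304 t=3:−1/8640 = 7/34560
(3j)²=7/429 [(3 6 5; 0 0 0)], sign=-1
Σ_t [1,3]: t=1:−1/8640 t=2:+1/5760 t=3:−1/60480 = 1/24192
(3j)²=8/3003 [(3 6 5; 0 -2 2)], sign=-1
⇒ 4πI² = 56/1287
I = (+1)√(56/1287/(4π)) = 0.05884368

0.058844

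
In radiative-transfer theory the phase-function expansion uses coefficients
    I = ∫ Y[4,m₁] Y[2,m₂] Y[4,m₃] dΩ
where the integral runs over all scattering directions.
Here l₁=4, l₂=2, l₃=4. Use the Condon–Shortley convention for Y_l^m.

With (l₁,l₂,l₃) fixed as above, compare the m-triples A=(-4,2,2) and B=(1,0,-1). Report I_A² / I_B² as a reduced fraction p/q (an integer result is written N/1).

Shared (l₁,l₂,l₃)=(4,2,4): N and (l;000)² cancel in I_A²/I_B².
A: Δ = 2!·6!·2!/11! = 1/13860; Racah Σ t=2..2: t=2:+1/2880 = 1/2880; ⇒ 3j(4 2 4; -4 2 2)² = 2/165, sgn +1
B: Δ = 2!·6!·2!/11! = 1/13860; Racah Σ t=0..2: t=0:+1/144 t=1:−1/48 t=2:+1/480 = -17/1440; ⇒ 3j(4 2 4; 1 0 -1)² = 289/13860, sgn +1
I_A²/I_B² = (2/165)/(289/13860) = 168/289

168/289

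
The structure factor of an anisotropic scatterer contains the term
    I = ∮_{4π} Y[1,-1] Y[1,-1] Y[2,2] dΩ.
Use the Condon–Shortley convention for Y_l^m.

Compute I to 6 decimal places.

0.309019

m-sum 0 ✓  L=4 even ✓  0≤2≤2 ✓
Π(2lᵢ+1) = 3×3×5 = 45
triangle coeff Δ(1,1,2) = 1/30
Σ_t [0,0]: t=0:+1/1 = 1/1
(3j)²=2/15 [(1 1 2; 0 0 0)], sign=+1
Σ_t [0,0]: t=0:+1/4 = 1/4
(3j)²=1/5 [(1 1 2; -1 -1 2)], sign=+1
⇒ 4πI² = 6/5
I = (+1)√(6/5/(4π)) = 0.30901936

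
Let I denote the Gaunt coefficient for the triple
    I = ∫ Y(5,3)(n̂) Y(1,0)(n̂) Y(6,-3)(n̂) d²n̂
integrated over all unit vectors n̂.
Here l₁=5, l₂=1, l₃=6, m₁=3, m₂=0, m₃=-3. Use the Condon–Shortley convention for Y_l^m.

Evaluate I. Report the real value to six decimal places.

m-sum 0 ✓  L=12 even ✓  4≤6≤6 ✓
Π(2lᵢ+1) = 11×3×13 = 429
triangle coeff Δ(5,1,6) = 1/858
Σ_t [0,0]: t=0:+1/14400 = 1/14400
(3j)²=6/143 [(5 1 6; 0 0 0)], sign=+1
Σ_t [0,0]: t=0:+1/80640 = 1/80640
(3j)²=9/286 [(5 1 6; 3 0 -3)], sign=-1
⇒ 4πI² = 81/143
I = (-1)√(81/143/(4π)) = -0.21230956

-0.212310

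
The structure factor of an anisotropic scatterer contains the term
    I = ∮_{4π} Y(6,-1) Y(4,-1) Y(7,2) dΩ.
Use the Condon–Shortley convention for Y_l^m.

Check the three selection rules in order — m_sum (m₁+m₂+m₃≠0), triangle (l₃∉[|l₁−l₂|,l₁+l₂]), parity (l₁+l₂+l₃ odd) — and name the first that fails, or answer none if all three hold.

parity

Σmᵢ = 0  ✓
l₃∈[|l₁−l₂|,l₁+l₂]=[2,10], have l₃=7  ✓
Σlᵢ = 17 ⇒ odd  ✗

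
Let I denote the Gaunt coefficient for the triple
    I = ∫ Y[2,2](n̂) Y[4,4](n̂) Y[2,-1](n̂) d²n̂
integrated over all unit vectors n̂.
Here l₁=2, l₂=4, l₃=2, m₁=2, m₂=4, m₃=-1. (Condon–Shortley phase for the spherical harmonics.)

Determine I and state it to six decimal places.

m-sum = 2 + 4 − 1 = 5 ≠ 0 ⇒ I = 0

0.000000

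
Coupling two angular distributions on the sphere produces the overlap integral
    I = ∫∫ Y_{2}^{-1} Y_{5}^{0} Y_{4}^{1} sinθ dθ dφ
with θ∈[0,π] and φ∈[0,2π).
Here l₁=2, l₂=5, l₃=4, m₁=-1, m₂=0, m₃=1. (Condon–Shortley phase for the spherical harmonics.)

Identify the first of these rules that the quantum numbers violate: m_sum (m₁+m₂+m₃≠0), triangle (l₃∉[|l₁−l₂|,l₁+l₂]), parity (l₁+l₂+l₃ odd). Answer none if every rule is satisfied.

azimuthal sum: -1 + 0 + 1 = 0  ✓
3 ≤ 4 ≤ 7 (triangle on l)  ✓
L = 2 + 5 + 4 = 11 (odd)  ✗

parity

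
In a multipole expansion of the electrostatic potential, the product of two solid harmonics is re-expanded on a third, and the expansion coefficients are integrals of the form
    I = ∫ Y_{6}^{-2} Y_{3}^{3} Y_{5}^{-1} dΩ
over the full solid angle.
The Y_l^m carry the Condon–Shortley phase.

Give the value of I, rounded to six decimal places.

Checks pass: Σm=0; 14 even; l₃=5∈[3,9].
(2·6+1)(2·3+1)(2·5+1) = 1001
Δ: 4! 8! 2! / 15! → 1/675675
sum: t=1:−1/8640 t=2:+1/2304 t=3:−1/8640 = 7/34560
3j²(6 3 5; 0 0 0) = Δ·Π!·Σ² = 7/429  (sign -1)
sum: t=4:+1/27648 = 1/27648
3j²(6 3 5; -2 3 -1) = Δ·Π!·Σ² = 10/429  (sign +1)
combine: 4πI² = 1001·7/429·10/429 = 490/1287
take √, sign -1: I = -0.17406195

-0.174062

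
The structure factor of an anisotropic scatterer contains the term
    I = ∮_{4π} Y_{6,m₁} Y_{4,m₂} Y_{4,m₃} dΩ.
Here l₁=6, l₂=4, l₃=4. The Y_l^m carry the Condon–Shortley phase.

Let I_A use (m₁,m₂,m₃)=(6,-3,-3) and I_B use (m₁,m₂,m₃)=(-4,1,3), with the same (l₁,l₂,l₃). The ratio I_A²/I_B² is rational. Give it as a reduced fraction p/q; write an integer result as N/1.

154/3

Same 6,4,4: normalisation and zero-m 3j drop out of the ratio.
A: Δ: 6! 6! 2! / 15! → 1/1261260; sum: t=0:+1/518400 = 1/518400; 3j²(6 4 4; 6 -3 -3) = Δ·Π!·Σ² = 7/195  (sign -1)
B: Δ: 6! 6! 2! / 15! → 1/1261260; sum: t=4:+1/34560 t=5:−1/28800 = -1/172800; 3j²(6 4 4; -4 1 3) = Δ·Π!·Σ² = 1/1430  (sign +1)
I_A²/I_B² = (7/195)/(1/1430) = 154/3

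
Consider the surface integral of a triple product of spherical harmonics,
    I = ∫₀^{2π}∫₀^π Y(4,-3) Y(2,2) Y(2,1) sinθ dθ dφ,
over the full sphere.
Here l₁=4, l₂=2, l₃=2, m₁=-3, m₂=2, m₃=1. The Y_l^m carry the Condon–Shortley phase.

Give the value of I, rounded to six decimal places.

m-sum 0 ✓  L=8 even ✓  2≤2≤6 ✓
Π(2lᵢ+1) = 9×5×5 = 225
triangle coeff Δ(4,2,2) = 1/630
Σ_t [2,2]: t=2:+1/16 = 1/16
(3j)²=2/35 [(4 2 2; 0 0 0)], sign=+1
Σ_t [4,4]: t=4:+1/144 = 1/144
(3j)²=1/18 [(4 2 2; -3 2 1)], sign=-1
⇒ 4πI² = 5/7
I = (-1)√(5/7/(4π)) = -0.23841361

-0.238414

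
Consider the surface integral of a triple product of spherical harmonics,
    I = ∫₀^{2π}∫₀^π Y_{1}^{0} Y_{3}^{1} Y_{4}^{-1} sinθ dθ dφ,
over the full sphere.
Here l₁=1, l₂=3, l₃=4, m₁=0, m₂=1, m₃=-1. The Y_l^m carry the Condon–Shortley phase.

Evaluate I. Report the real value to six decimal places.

-0.238414

Checks pass: Σm=0; 8 even; l₃=4∈[2,4].
(2·1+1)(2·3+1)(2·4+1) = 189
Δ: 0! 2! 6! / 9! → 1/252
sum: t=0:+1/36 = 1/36
3j²(1 3 4; 0 0 0) = Δ·Π!·Σ² = 4/63  (sign +1)
sum: t=0:+1/48 = 1/48
3j²(1 3 4; 0 1 -1) = Δ·Π!·Σ² = 5/84  (sign -1)
combine: 4πI² = 189·4/63·5/84 = 5/7
take √, sign -1: I = -0.23841361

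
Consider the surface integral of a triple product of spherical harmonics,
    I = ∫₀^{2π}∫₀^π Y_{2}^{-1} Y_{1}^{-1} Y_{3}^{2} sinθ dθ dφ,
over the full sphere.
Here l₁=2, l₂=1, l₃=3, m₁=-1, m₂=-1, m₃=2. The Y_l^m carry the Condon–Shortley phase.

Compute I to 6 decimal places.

Checks pass: Σm=0; 6 even; l₃=3∈[1,3].
(2·2+1)(2·1+1)(2·3+1) = 105
Δ: 0! 4! 2! / 7! → 1/105
sum: t=0:+1/4 = 1/4
3j²(2 1 3; 0 0 0) = Δ·Π!·Σ² = 3/35  (sign -1)
sum: t=0:+1/12 = 1/12
3j²(2 1 3; -1 -1 2) = Δ·Π!·Σ² = 2/21  (sign -1)
combine: 4πI² = 105·3/35·2/21 = 6/7
take √, sign +1: I = 0.26116903

0.261169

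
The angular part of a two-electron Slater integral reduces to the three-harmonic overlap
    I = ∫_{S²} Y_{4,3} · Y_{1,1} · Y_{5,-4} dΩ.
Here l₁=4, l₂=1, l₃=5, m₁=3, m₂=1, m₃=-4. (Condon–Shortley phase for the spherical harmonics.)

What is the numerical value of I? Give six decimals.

m-sum 0 ✓  L=10 even ✓  3≤5≤5 ✓
Π(2lᵢ+1) = 9×3×11 = 297
triangle coeff Δ(4,1,5) = 1/495
Σ_t [0,0]: t=0:+1/576 = 1/576
(3j)²=5/99 [(4 1 5; 0 0 0)], sign=-1
Σ_t [0,0]: t=0:+1/10080 = 1/10080
(3j)²=4/55 [(4 1 5; 3 1 -4)], sign=-1
⇒ 4πI² = 12/11
I = (+1)√(12/11/(4π)) = 0.29463840

0.294638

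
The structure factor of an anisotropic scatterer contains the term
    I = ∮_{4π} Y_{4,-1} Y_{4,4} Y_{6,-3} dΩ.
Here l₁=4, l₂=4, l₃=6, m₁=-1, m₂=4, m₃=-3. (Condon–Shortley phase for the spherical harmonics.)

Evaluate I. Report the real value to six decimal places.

m-sum 0 ✓  L=14 even ✓  0≤6≤8 ✓
Π(2lᵢ+1) = 9×9×13 = 1053
triangle coeff Δ(4,4,6) = 1/1261260
Σ_t [0,2]: t=0:+1/4608 t=1:−1/1296 t=2:+1/4608 = -7/20736
(3j)²=20/1287 [(4 4 6; 0 0 0)], sign=-1
Σ_t [2,2]: t=2:+1/51840 = 1/51840
(3j)²=8/429 [(4 4 6; -1 4 -3)], sign=-1
⇒ 4πI² = 480/1573
I = (+1)√(480/1573/(4π)) = 0.15583009

0.155830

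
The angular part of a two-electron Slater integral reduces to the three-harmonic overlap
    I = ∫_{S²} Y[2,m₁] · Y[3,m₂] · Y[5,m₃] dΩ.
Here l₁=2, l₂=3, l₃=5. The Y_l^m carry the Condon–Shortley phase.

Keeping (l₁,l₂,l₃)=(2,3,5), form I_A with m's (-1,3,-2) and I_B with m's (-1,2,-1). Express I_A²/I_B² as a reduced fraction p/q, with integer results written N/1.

Same 2,3,5: normalisation and zero-m 3j drop out of the ratio.
A: Δ: 0! 4! 6! / 11! → 1/2310; sum: t=0:+1/4320 = 1/4320; 3j²(2 3 5; -1 3 -2) = Δ·Π!·Σ² = 1/330  (sign -1)
B: Δ: 0! 4! 6! / 11! → 1/2310; sum: t=0:+1/720 = 1/720; 3j²(2 3 5; -1 2 -1) = Δ·Π!·Σ² = 4/385  (sign +1)
I_A²/I_B² = (1/330)/(4/385) = 7/24

7/24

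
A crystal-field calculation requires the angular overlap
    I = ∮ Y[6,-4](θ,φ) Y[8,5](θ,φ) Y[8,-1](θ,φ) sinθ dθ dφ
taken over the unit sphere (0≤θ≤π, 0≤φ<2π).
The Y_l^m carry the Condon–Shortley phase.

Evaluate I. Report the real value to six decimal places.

0.045417

Checks pass: Σm=0; 22 even; l₃=8∈[2,14].
(2·6+1)(2·8+1)(2·8+1) = 3757
Δ: 6! 6! 10! / 23! → 1/13742520792
sum: t=0:+1/41803776000 t=1:−1/435456000 t=2:+1/39813120 t=3:−1/18662400 t=4:+1/39813120 t=5:−1/435456000 t=6:+1/41803776000 = -11/1393459200
3j²(6 8 8; 0 0 0) = Δ·Π!·Σ² = 600/96577  (sign -1)
sum: t=4:+1/12541132800 t=5:−1/1161216000 t=6:+1/1045094400 = 11/62705664000
3j²(6 8 8; -4 5 -1) = Δ·Π!·Σ² = 33/29716  (sign -1)
combine: 4πI² = 3757·600/96577·33/29716 = 4950/190969
take √, sign +1: I = 0.04541677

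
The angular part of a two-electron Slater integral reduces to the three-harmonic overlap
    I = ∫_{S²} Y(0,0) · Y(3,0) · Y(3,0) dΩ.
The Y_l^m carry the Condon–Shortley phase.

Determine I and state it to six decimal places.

Checks pass: Σm=0; 6 even; l₃=3∈[3,3].
(2·0+1)(2·3+1)(2·3+1) = 49
Δ: 0! 0! 6! / 7! → 1/7
sum: t=0:+1/36 = 1/36
3j²(0 3 3; 0 0 0) = Δ·Π!·Σ² = 1/7  (sign -1)
(m-triple is (0,0,0) — same symbol as above.)
combine: 4πI² = 49·1/7·1/7 = 1/1
take √, sign +1: I = 0.28209479

0.282095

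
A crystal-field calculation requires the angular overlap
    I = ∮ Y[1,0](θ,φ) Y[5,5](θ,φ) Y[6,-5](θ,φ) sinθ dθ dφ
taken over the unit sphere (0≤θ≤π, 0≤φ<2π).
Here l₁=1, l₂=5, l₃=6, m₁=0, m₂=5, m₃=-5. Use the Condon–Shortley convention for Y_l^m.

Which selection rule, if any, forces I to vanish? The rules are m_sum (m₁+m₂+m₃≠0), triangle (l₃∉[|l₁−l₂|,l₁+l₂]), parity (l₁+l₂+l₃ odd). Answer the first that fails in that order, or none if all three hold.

none

m₁+m₂+m₃ = 0 + 5 − 5 = 0  ✓
triangle: |1−5|=4 ≤ l₃=6 ≤ 1+5=6  ✓
parity: l₁+l₂+l₃ = 12 is even  ✓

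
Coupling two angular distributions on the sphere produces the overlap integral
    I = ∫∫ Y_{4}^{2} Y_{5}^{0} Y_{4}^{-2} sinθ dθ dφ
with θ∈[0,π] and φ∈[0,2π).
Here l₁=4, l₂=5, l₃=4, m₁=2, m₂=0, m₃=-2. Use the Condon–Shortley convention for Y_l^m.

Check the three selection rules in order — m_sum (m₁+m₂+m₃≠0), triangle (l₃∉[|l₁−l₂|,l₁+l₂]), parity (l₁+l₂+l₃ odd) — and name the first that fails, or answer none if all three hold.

azimuthal sum: 2 + 0 − 2 = 0  ✓
1 ≤ 4 ≤ 9 (triangle on l)  ✓
L = 4 + 5 + 4 = 13 (odd)  ✗

parity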